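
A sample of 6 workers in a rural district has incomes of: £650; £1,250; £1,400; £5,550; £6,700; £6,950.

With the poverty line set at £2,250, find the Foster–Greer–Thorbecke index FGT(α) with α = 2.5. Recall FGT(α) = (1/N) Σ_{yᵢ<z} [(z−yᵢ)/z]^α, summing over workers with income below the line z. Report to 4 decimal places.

0.1076

Poor units: £650, £1,250, £1,400 (q = 3 of N = 6).
Normalized shortfalls: (2250−650)/2250 = 0.7111; (2250−1250)/2250 = 0.4444; (2250−1400)/2250 = 0.3778.
Raised to α = 2.5: 0.42643; 0.13169; 0.08772.
Sum = 0.645832; FGT(2.5) = 0.645832 / 6 = 0.1076.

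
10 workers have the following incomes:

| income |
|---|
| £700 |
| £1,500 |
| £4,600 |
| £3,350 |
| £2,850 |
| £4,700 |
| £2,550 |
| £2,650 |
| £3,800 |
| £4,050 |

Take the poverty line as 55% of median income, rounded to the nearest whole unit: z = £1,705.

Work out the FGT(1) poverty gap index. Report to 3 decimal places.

Below the line: £700, £1,500 (q = 2 of N = 10).
Relative gaps: (1705−700)/1705 = 0.5894; (1705−1500)/1705 = 0.1202.
Sum of shortfalls = 0.709677; P₁ averages over all N: 0.709677 / 10 = 0.071.

0.071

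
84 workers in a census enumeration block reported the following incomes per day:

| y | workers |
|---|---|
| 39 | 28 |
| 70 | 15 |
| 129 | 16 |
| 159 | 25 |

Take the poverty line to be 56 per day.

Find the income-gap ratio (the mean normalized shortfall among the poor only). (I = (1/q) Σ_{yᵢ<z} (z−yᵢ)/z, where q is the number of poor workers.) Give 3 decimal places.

0.304

Poor units: 28×39 (q = 28 of N = 84).
Relative gaps: 0.3036 (×28); sum = 8.500000.
The income-gap ratio divides by q (the poor only): 8.500000 / 28 = 0.304.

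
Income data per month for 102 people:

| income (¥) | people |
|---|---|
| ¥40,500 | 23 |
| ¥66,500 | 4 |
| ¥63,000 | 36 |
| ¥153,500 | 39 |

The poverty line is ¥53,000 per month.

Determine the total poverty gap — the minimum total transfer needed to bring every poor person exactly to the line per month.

¥287,500

Incomes under z: 23×¥40,500 (q = 23 of N = 102).
Individual gaps: 23×(53000−40500) = 287500.
Aggregate gap = ¥287,500.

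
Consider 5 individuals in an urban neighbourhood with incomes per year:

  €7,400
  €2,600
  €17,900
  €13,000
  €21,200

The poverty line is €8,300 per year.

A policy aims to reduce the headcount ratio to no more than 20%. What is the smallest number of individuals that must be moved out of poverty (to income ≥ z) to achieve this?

2 of the 5 individuals are poor, so H = 2/5 = 0.400.
A headcount ratio of at most 20% allows at most ⌊0.20 × 5⌋ = 1 poor individuals.
So at least 2 − 1 = 1 must be lifted.

1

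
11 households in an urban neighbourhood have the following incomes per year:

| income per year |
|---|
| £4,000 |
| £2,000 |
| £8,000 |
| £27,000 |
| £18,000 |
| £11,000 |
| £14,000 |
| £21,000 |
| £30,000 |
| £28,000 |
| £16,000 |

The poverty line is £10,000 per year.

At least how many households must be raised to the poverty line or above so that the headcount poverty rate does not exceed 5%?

3

Currently q = 3 of N = 11 are below the line (H = 0.273).
A headcount ratio of at most 5% allows at most ⌊0.05 × 11⌋ = 0 poor households.
So at least 3 − 0 = 3 must be lifted.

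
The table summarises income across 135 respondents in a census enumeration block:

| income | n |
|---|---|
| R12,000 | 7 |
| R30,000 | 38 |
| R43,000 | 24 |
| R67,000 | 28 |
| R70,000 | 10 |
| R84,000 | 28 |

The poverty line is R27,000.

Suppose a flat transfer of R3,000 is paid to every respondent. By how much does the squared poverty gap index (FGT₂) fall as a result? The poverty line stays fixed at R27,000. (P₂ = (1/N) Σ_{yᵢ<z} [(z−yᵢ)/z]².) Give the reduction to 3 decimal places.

Before: below the line — 7×R12,000; squared poverty gap index (FGT₂) = 0.01600.
After the R3,000 transfer: below the line — 7×R15,000; squared poverty gap index (FGT₂) = 0.01024.
Reduction = 0.01600 − 0.01024 = 0.006.

0.006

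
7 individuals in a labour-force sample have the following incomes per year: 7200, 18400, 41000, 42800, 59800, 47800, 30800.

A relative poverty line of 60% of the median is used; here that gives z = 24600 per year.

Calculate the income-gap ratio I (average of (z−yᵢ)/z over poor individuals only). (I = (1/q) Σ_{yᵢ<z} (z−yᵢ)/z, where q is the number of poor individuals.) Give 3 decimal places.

Below the line: 7200, 18400 (q = 2 of N = 7).
Relative gaps: 0.7073, 0.2520; sum = 0.959350.
I averages over the q = 2 poor units only: 0.959350 / 2 = 0.480.

0.480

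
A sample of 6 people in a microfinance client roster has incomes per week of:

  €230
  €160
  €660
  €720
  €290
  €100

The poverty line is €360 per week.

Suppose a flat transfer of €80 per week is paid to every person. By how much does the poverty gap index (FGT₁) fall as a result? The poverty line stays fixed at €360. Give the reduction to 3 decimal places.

0.144

Before: below the line — €100, €160, €230, €290; poverty gap index (FGT₁) = 0.30556.
After the €80 transfer: below the line — €180, €240, €310; poverty gap index (FGT₁) = 0.16204.
Reduction = 0.30556 − 0.16204 = 0.144.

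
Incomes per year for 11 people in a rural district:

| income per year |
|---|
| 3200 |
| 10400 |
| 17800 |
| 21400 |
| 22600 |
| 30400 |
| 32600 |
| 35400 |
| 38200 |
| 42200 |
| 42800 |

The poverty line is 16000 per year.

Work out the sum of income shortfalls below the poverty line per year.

18400

Below z: 3200, 10400 (q = 2 of N = 11).
Individual gaps: 16000−3200 = 12800; 16000−10400 = 5600.
Aggregate gap = 18400.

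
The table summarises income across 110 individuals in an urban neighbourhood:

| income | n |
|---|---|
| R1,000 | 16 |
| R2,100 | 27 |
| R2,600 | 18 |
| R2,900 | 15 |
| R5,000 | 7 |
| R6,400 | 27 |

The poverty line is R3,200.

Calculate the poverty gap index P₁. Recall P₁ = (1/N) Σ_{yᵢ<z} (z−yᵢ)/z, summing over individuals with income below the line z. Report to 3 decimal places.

Below the line: 16×R1,000, 27×R2,100, 18×R2,600, 15×R2,900 (q = 76 of N = 110).
Shortfall ratios: (3200−1000)/3200 = 0.6875 (×16); (3200−2100)/3200 = 0.3438 (×27); (3200−2600)/3200 = 0.1875 (×18); (3200−2900)/3200 = 0.0938 (×15).
Σ = 25.062500. Dividing by the full population N = 110 gives P₁ = 0.228.

0.228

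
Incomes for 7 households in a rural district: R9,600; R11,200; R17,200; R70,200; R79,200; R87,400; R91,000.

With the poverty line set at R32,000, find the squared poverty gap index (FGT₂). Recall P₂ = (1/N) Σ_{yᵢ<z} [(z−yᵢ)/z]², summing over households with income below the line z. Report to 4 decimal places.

0.1609

Poor units: R9,600, R11,200, R17,200 (q = 3 of N = 7).
Shortfall ratios: (32000−9600)/32000 = 0.7000; (32000−11200)/32000 = 0.6500; (32000−17200)/32000 = 0.4625.
Squared: 0.4900; 0.4225; 0.2139.
Sum = 1.126406; P₂ = 1.126406 / 7 = 0.1609.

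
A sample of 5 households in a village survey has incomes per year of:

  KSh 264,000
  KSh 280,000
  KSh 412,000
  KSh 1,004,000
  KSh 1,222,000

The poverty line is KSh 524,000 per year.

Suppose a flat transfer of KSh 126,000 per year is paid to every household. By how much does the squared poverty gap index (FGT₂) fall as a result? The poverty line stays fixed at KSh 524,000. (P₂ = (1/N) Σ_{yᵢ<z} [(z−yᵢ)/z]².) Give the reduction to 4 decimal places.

0.0785

Before: below the line — KSh 264,000, KSh 280,000, KSh 412,000; squared poverty gap index (FGT₂) = 0.101742.
After the KSh 126,000 transfer: below the line — KSh 390,000, KSh 406,000; squared poverty gap index (FGT₂) = 0.023221.
Reduction = 0.101742 − 0.023221 = 0.0785.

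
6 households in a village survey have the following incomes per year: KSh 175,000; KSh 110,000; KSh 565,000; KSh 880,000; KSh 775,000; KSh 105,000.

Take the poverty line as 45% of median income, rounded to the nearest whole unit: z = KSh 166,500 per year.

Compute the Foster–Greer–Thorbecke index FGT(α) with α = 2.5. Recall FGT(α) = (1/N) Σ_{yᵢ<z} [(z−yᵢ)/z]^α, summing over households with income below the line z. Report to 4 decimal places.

0.0250

Below z: KSh 105,000, KSh 110,000 (q = 2 of N = 6).
Shortfall ratios: (166500−105000)/166500 = 0.3694; (166500−110000)/166500 = 0.3393.
Raised to α = 2.5: 0.08292; 0.06708.
Sum = 0.149997; FGT(2.5) = 0.149997 / 6 = 0.0250.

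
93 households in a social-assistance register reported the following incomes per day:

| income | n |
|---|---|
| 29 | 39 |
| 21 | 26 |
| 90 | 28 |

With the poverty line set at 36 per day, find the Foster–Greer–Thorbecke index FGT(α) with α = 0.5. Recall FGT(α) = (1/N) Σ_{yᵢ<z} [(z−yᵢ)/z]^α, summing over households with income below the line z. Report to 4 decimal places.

Below z: 26×21, 39×29 (q = 65 of N = 93).
Shortfall ratios: (36−21)/36 = 0.4167 (×26); (36−29)/36 = 0.1944 (×39).
Raised to α = 0.5: 0.64550 (×26); 0.44096 (×39).
Sum = 33.980311; FGT(0.5) = 33.980311 / 93 = 0.3654.

0.3654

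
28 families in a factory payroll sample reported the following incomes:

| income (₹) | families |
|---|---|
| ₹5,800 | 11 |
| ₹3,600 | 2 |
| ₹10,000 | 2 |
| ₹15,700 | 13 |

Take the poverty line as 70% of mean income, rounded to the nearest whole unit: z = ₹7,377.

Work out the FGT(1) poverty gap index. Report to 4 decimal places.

0.1206

Below z: 2×₹3,600, 11×₹5,800 (q = 13 of N = 28).
Relative gaps: (7377−3600)/7377 = 0.5120 (×2); (7377−5800)/7377 = 0.2138 (×11).
Sum of shortfalls = 3.375491; P₁ averages over all N: 3.375491 / 28 = 0.1206.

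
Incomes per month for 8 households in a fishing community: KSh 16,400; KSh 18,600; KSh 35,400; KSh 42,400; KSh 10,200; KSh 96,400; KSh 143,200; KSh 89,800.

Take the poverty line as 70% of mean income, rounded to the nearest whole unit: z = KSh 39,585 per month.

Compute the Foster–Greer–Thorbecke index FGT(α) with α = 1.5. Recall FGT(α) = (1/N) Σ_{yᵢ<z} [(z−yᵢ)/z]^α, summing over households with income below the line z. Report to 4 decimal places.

Incomes under z: KSh 10,200, KSh 16,400, KSh 18,600, KSh 35,400 (q = 4 of N = 8).
Normalized shortfalls: (39585−10200)/39585 = 0.7423; (39585−16400)/39585 = 0.5857; (39585−18600)/39585 = 0.5301; (39585−35400)/39585 = 0.1057.
Raised to α = 1.5: 0.63958; 0.44824; 0.38598; 0.03438.
Sum = 1.508179; FGT(1.5) = 1.508179 / 8 = 0.1885.

0.1885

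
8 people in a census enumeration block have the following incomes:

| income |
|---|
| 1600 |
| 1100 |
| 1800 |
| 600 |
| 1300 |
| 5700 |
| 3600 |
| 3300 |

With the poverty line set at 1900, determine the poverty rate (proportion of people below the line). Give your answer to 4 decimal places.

5 of the 8 people have income below 1900.
H = 5/8 = 0.6250.

0.6250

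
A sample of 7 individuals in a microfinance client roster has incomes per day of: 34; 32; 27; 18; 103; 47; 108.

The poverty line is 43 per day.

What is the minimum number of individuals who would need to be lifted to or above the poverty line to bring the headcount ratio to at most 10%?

Currently q = 4 of N = 7 are below the line (H = 0.571).
A headcount ratio of at most 10% allows at most ⌊0.10 × 7⌋ = 0 poor individuals.
So at least 4 − 0 = 4 must be lifted.

4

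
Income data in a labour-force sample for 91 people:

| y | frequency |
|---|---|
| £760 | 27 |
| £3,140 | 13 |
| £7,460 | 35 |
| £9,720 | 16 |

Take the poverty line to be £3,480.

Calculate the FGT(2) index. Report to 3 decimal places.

Below z: 27×£760, 13×£3,140 (q = 40 of N = 91).
Shortfall ratios: (3480−760)/3480 = 0.7816 (×27); (3480−3140)/3480 = 0.0977 (×13).
Squared: 0.6109 (×27); 0.0095 (×13).
Sum = 16.618741; P₂ = 16.618741 / 91 = 0.183.

0.183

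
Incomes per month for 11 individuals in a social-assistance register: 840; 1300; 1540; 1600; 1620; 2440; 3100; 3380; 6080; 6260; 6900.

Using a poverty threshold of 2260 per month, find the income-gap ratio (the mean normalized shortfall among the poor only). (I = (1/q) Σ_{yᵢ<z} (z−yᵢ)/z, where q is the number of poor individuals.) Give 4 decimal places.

Incomes under z: 840, 1300, 1540, 1600, 1620 (q = 5 of N = 11).
Relative gaps: 0.6283, 0.4248, 0.3186, 0.2920, 0.2832; sum = 1.946903.
I averages over the q = 5 poor units only: 1.946903 / 5 = 0.3894.

0.3894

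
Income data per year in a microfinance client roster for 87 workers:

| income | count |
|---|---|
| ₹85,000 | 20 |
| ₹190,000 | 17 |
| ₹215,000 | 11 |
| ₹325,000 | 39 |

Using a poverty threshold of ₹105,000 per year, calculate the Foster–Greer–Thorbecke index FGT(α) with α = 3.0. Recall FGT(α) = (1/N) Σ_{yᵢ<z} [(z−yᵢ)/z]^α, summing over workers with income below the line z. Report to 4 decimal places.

0.0016

Poor units: 20×₹85,000 (q = 20 of N = 87).
Relative gaps: (105000−85000)/105000 = 0.1905 (×20).
Raised to α = 3.0: 0.00691 (×20).
Sum = 0.138214; FGT(3.0) = 0.138214 / 87 = 0.0016.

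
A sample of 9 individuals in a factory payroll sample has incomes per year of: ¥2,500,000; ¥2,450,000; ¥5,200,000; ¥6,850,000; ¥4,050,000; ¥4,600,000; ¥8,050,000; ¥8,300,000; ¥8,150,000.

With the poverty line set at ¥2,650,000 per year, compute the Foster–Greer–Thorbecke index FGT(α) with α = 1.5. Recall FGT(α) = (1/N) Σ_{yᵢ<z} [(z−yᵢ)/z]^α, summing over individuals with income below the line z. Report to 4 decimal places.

Below the line: ¥2,450,000, ¥2,500,000 (q = 2 of N = 9).
Shortfall ratios: (2650000−2450000)/2650000 = 0.0755; (2650000−2500000)/2650000 = 0.0566.
Raised to α = 1.5: 0.02073; 0.01347.
Sum = 0.034201; FGT(1.5) = 0.034201 / 9 = 0.0038.

0.0038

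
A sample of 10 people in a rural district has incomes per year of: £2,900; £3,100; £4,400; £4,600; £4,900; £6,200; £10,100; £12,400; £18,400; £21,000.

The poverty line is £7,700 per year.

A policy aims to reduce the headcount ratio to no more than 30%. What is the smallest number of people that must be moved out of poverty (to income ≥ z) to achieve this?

Currently q = 6 of N = 10 are below the line (H = 0.600).
A headcount ratio of at most 30% allows at most ⌊0.30 × 10⌋ = 3 poor people.
So at least 6 − 3 = 3 must be lifted.

3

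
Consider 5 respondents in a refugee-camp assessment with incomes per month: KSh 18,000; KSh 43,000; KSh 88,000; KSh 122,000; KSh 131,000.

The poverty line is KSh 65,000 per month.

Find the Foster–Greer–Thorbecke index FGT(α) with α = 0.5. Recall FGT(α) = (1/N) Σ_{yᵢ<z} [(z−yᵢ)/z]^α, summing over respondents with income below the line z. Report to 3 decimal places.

0.286

Below z: KSh 18,000, KSh 43,000 (q = 2 of N = 5).
Gap ratios (z−y)/z: (65000−18000)/65000 = 0.7231; (65000−43000)/65000 = 0.3385.
Raised to α = 0.5: 0.85034; 0.58177.
Sum = 1.432114; FGT(0.5) = 1.432114 / 5 = 0.286.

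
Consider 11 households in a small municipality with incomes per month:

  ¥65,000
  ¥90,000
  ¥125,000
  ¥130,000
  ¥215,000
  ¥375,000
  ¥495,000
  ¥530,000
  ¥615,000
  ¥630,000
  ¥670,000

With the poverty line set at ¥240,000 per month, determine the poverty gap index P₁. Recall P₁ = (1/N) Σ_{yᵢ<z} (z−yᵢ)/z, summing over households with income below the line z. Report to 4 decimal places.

Incomes under z: ¥65,000, ¥90,000, ¥125,000, ¥130,000, ¥215,000 (q = 5 of N = 11).
Shortfall ratios: (240000−65000)/240000 = 0.7292; (240000−90000)/240000 = 0.6250; (240000−125000)/240000 = 0.4792; (240000−130000)/240000 = 0.4583; (240000−215000)/240000 = 0.1042.
Sum of shortfalls = 2.395833; P₁ averages over all N: 2.395833 / 11 = 0.2178.

0.2178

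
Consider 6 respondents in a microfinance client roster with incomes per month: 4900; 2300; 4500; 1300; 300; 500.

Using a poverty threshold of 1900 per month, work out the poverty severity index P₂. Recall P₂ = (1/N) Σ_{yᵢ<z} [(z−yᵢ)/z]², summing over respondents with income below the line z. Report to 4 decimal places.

Poor units: 300, 500, 1300 (q = 3 of N = 6).
Gap ratios (z−y)/z: (1900−300)/1900 = 0.8421; (1900−500)/1900 = 0.7368; (1900−1300)/1900 = 0.3158.
Squared: 0.7091; 0.5429; 0.0997.
Sum = 1.351801; P₂ = 1.351801 / 6 = 0.2253.

0.2253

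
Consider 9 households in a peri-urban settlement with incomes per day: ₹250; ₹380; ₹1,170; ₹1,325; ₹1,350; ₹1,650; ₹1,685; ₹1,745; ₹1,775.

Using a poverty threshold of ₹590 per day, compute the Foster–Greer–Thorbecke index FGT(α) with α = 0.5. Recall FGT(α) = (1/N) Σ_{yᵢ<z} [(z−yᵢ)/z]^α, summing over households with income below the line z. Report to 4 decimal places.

Incomes under z: ₹250, ₹380 (q = 2 of N = 9).
Relative gaps: (590−250)/590 = 0.5763; (590−380)/590 = 0.3559.
Raised to α = 0.5: 0.75913; 0.59660.
Sum = 1.355726; FGT(0.5) = 1.355726 / 9 = 0.1506.

0.1506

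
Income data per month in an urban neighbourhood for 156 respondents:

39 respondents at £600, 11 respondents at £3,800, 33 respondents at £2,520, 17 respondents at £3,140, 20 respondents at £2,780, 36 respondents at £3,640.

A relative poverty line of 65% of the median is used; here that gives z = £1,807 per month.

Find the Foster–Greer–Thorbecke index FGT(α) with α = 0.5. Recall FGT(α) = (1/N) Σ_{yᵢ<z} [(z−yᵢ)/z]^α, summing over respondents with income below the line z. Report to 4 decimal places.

0.2043

Poor units: 39×£600 (q = 39 of N = 156).
Shortfall ratios: (1807−600)/1807 = 0.6680 (×39).
Raised to α = 0.5: 0.81729 (×39).
Sum = 31.874191; FGT(0.5) = 31.874191 / 156 = 0.2043.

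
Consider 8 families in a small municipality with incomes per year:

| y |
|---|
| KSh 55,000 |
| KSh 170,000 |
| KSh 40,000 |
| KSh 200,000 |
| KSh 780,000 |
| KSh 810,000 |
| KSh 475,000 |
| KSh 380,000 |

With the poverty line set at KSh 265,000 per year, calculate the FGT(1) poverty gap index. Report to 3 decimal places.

Below z: KSh 40,000, KSh 55,000, KSh 170,000, KSh 200,000 (q = 4 of N = 8).
Normalized shortfalls: (265000−40000)/265000 = 0.8491; (265000−55000)/265000 = 0.7925; (265000−170000)/265000 = 0.3585; (265000−200000)/265000 = 0.2453.
Sum of shortfalls = 2.245283; P₁ averages over all N: 2.245283 / 8 = 0.281.

0.281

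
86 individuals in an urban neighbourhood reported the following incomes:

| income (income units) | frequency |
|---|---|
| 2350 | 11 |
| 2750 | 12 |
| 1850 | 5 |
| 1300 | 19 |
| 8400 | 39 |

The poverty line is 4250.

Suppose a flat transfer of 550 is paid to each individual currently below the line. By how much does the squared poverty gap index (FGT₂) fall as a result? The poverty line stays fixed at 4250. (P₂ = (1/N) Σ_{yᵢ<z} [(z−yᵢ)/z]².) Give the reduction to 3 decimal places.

Before: below the line — 19×1300, 5×1850, 11×2350, 12×2750; squared poverty gap index (FGT₂) = 0.16793.
After the 550 transfer: below the line — 19×1850, 5×2400, 11×2900, 12×3300; squared poverty gap index (FGT₂) = 0.10135.
Reduction = 0.16793 − 0.10135 = 0.067.

0.067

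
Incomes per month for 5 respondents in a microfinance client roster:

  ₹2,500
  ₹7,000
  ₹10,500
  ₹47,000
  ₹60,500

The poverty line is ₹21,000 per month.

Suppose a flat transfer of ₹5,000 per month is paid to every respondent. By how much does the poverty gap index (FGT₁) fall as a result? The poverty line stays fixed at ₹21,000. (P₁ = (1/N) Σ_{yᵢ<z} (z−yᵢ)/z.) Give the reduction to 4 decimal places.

Before: below the line — ₹2,500, ₹7,000, ₹10,500; poverty gap index (FGT₁) = 0.409524.
After the ₹5,000 transfer: below the line — ₹7,500, ₹12,000, ₹15,500; poverty gap index (FGT₁) = 0.266667.
Reduction = 0.409524 − 0.266667 = 0.1429.

0.1429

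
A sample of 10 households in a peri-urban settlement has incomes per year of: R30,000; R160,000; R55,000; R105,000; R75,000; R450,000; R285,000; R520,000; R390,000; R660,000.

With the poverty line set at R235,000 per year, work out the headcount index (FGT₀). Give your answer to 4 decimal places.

0.5000

5 of the 10 households have income below R235,000.
H = 5/10 = 0.5000.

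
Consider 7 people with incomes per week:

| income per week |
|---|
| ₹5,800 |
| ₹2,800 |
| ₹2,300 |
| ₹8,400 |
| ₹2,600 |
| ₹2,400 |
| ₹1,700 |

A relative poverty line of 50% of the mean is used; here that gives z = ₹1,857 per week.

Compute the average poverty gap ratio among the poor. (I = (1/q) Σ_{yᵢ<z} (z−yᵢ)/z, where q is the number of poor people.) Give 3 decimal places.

0.085

Below z: ₹1,700 (q = 1 of N = 7).
Relative gaps: 0.0845; sum = 0.084545.
I averages over the q = 1 poor units only: 0.084545 / 1 = 0.085.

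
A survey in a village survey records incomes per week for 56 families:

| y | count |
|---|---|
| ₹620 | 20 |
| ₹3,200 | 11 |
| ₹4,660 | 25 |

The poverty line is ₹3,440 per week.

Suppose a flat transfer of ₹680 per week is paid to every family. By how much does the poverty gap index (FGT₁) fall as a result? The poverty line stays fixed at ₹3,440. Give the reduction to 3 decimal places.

Before: below the line — 20×₹620, 11×₹3,200; poverty gap index (FGT₁) = 0.30648.
After the ₹680 transfer: below the line — 20×₹1,300; poverty gap index (FGT₁) = 0.22218.
Reduction = 0.30648 − 0.22218 = 0.084.

0.084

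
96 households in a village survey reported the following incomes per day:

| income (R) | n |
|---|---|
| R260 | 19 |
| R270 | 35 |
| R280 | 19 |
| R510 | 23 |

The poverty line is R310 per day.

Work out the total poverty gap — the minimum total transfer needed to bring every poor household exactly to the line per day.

R2,920

Poor units: 19×R260, 35×R270, 19×R280 (q = 73 of N = 96).
Individual gaps: 19×(310−260) = 950; 35×(310−270) = 1400; 19×(310−280) = 570.
Aggregate gap = R2,920.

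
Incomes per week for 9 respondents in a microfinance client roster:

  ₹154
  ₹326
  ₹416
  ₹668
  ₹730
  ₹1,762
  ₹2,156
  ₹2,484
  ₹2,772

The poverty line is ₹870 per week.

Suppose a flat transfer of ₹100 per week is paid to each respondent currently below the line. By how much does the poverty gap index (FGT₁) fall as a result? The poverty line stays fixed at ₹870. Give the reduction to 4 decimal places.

Before: below the line — ₹154, ₹326, ₹416, ₹668, ₹730; poverty gap index (FGT₁) = 0.262580.
After the ₹100 transfer: below the line — ₹254, ₹426, ₹516, ₹768, ₹830; poverty gap index (FGT₁) = 0.198723.
Reduction = 0.262580 − 0.198723 = 0.0639.

0.0639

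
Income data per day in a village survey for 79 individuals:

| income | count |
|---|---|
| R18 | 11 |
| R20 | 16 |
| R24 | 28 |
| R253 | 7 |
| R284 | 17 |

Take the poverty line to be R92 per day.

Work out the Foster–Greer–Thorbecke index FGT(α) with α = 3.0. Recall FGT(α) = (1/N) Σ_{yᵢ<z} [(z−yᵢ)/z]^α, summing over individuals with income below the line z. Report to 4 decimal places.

Incomes under z: 11×R18, 16×R20, 28×R24 (q = 55 of N = 79).
Gap ratios (z−y)/z: (92−18)/92 = 0.8043 (×11); (92−20)/92 = 0.7826 (×16); (92−24)/92 = 0.7391 (×28).
Raised to α = 3.0: 0.52039 (×11); 0.47933 (×16); 0.40380 (×28).
Sum = 24.699916; FGT(3.0) = 24.699916 / 79 = 0.3127.

0.3127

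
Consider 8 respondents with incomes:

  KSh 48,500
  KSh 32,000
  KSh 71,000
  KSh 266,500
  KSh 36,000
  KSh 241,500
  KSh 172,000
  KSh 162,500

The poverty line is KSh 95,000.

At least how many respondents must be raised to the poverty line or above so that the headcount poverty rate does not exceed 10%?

4 of the 8 respondents are poor, so H = 4/8 = 0.500.
A headcount ratio of at most 10% allows at most ⌊0.10 × 8⌋ = 0 poor respondents.
So at least 4 − 0 = 4 must be lifted.

4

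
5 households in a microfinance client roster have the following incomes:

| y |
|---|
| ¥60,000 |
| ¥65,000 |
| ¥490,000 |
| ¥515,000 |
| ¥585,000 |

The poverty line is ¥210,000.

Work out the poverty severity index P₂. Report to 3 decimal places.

Below the line: ¥60,000, ¥65,000 (q = 2 of N = 5).
Normalized shortfalls: (210000−60000)/210000 = 0.7143; (210000−65000)/210000 = 0.6905.
Squared: 0.5102; 0.4768.
Sum = 0.986961; P₂ = 0.986961 / 5 = 0.197.

0.197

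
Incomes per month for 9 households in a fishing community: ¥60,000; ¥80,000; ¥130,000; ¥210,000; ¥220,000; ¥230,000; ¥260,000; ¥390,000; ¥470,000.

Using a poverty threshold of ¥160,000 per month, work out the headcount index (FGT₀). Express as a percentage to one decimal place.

3 of the 9 households have income below ¥160,000.
H = 3/9 = 33.3%.

33.3%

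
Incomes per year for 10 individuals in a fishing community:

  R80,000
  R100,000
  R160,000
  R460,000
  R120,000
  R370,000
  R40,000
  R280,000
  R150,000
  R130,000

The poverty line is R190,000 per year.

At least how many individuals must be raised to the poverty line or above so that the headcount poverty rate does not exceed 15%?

6

Currently q = 7 of N = 10 are below the line (H = 0.700).
A headcount ratio of at most 15% allows at most ⌊0.15 × 10⌋ = 1 poor individuals.
So at least 7 − 1 = 6 must be lifted.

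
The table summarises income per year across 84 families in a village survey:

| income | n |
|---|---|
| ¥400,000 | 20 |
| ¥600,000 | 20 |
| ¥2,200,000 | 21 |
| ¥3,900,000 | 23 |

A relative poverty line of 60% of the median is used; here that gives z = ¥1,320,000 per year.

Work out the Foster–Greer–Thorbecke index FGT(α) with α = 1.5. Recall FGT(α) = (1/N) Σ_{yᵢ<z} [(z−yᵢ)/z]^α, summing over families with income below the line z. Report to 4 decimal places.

Below z: 20×¥400,000, 20×¥600,000 (q = 40 of N = 84).
Gap ratios (z−y)/z: (1320000−400000)/1320000 = 0.6970 (×20); (1320000−600000)/1320000 = 0.5455 (×20).
Raised to α = 1.5: 0.58186 (×20); 0.40284 (×20).
Sum = 19.694160; FGT(1.5) = 19.694160 / 84 = 0.2345.

0.2345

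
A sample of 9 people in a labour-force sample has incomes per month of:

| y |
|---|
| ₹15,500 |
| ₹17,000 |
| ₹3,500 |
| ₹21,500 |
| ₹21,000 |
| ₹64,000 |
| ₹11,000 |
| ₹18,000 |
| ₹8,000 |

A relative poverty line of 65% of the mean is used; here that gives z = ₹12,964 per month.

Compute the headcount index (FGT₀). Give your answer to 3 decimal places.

3 of the 9 people have income below ₹12,964.
H = 3/9 = 0.333.

0.333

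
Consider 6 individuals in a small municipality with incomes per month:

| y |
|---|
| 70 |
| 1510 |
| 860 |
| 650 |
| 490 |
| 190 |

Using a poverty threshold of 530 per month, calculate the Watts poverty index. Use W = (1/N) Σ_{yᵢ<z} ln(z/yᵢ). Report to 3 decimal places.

0.521

Incomes under z: 70, 190, 490 (q = 3 of N = 6).
Log gaps: ln(530/70) = 2.0244; ln(530/190) = 1.0259; ln(530/490) = 0.0785.
W = 3.128706 / 6 = 0.521.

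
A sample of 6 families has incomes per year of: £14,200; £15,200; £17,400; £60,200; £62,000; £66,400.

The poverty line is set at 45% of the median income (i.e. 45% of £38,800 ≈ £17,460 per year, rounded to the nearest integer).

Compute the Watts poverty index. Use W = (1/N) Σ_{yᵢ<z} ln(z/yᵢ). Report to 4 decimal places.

0.0581

Incomes under z: £14,200, £15,200, £17,400 (q = 3 of N = 6).
ln(z/y) terms: ln(17460/14200) = 0.2067; ln(17460/15200) = 0.1386; ln(17460/17400) = 0.0034.
W = 0.348730 / 6 = 0.0581.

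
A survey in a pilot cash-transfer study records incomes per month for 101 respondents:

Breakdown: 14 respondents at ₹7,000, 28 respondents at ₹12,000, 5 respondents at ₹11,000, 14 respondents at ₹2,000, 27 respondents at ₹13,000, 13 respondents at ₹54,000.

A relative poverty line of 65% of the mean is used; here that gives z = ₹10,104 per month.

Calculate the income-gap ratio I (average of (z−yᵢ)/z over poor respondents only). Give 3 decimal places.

0.555

Below z: 14×₹2,000, 14×₹7,000 (q = 28 of N = 101).
Shortfall ratios (z−y)/z: 0.8021 (×14), 0.3072 (×14); sum = 15.529691.
The income-gap ratio divides by q (the poor only): 15.529691 / 28 = 0.555.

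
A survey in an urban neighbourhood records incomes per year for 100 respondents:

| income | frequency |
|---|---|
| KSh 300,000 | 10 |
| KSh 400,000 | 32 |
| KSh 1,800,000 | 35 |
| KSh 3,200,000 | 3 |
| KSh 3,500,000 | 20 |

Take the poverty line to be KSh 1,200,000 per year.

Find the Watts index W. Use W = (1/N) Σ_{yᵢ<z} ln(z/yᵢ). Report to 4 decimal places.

Incomes under z: 10×KSh 300,000, 32×KSh 400,000 (q = 42 of N = 100).
ln(z/y) terms: ln(1200000/300000) = 1.3863 (×10); ln(1200000/400000) = 1.0986 (×32).
W = 49.018537 / 100 = 0.4902.

0.4902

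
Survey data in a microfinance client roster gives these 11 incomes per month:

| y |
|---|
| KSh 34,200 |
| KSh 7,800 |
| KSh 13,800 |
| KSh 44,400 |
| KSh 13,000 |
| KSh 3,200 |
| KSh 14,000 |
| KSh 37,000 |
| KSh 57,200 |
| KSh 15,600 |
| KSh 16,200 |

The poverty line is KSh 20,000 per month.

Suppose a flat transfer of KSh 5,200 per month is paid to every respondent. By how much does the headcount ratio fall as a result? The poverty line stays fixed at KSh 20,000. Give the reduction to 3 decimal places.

0.182

Before: below the line — KSh 3,200, KSh 7,800, KSh 13,000, KSh 13,800, KSh 14,000, KSh 15,600, KSh 16,200; headcount ratio = 0.63636.
After the KSh 5,200 transfer: below the line — KSh 8,400, KSh 13,000, KSh 18,200, KSh 19,000, KSh 19,200; headcount ratio = 0.45455.
Reduction = 0.63636 − 0.45455 = 0.182.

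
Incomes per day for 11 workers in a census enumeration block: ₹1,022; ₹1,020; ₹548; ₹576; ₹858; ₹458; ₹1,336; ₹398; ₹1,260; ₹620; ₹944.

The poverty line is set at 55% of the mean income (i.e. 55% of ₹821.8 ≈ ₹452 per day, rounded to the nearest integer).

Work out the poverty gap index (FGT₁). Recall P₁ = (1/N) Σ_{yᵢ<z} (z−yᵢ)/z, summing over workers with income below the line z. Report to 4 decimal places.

Below the line: ₹398 (q = 1 of N = 11).
Gap ratios (z−y)/z: (452−398)/452 = 0.1195.
Sum of shortfalls = 0.119469; P₁ averages over all N: 0.119469 / 11 = 0.0109.

0.0109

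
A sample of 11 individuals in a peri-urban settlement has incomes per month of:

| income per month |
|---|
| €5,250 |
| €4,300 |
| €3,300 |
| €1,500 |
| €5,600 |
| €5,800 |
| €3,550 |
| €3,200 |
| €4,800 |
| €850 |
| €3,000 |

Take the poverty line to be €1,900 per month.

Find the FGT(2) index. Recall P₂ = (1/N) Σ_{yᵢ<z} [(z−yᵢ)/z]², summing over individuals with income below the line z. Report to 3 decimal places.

Below z: €850, €1,500 (q = 2 of N = 11).
Shortfall ratios: (1900−850)/1900 = 0.5526; (1900−1500)/1900 = 0.2105.
Squared: 0.3054; 0.0443.
Sum = 0.349723; P₂ = 0.349723 / 11 = 0.032.

0.032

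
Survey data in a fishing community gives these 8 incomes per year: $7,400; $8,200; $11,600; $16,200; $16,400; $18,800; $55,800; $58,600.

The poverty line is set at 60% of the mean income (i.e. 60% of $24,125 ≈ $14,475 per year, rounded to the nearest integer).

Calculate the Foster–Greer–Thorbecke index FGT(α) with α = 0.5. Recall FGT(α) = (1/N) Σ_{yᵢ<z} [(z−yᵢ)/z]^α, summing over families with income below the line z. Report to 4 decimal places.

0.2254

Incomes under z: $7,400, $8,200, $11,600 (q = 3 of N = 8).
Normalized shortfalls: (14475−7400)/14475 = 0.4888; (14475−8200)/14475 = 0.4335; (14475−11600)/14475 = 0.1986.
Raised to α = 0.5: 0.69912; 0.65841; 0.44567.
Sum = 1.803201; FGT(0.5) = 1.803201 / 8 = 0.2254.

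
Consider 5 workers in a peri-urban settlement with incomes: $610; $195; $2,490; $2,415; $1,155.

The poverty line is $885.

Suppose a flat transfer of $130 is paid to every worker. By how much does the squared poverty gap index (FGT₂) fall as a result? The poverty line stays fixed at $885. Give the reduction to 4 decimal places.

Before: below the line — $195, $610; squared poverty gap index (FGT₂) = 0.140885.
After the $130 transfer: below the line — $325, $740; squared poverty gap index (FGT₂) = 0.085448.
Reduction = 0.140885 − 0.085448 = 0.0554.

0.0554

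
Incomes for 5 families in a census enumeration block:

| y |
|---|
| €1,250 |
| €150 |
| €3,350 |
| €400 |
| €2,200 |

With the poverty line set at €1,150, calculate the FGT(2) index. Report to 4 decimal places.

0.2363

Poor units: €150, €400 (q = 2 of N = 5).
Normalized shortfalls: (1150−150)/1150 = 0.8696; (1150−400)/1150 = 0.6522.
Squared: 0.7561; 0.4253.
Sum = 1.181474; P₂ = 1.181474 / 5 = 0.2363.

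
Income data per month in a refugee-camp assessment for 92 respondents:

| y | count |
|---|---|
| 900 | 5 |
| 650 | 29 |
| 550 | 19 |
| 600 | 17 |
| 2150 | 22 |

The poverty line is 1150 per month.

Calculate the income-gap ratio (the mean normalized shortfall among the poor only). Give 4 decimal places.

0.4534

Below z: 19×550, 17×600, 29×650, 5×900 (q = 70 of N = 92).
Shortfall ratios (z−y)/z: 0.5217 (×19), 0.4783 (×17), 0.4348 (×29), 0.2174 (×5); sum = 31.739130.
I averages over the q = 70 poor units only: 31.739130 / 70 = 0.4534.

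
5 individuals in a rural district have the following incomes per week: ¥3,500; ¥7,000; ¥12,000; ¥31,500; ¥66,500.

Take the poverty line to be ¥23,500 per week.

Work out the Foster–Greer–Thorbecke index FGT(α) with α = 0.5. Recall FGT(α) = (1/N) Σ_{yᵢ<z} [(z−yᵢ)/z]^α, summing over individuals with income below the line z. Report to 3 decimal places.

0.492

Poor units: ¥3,500, ¥7,000, ¥12,000 (q = 3 of N = 5).
Shortfall ratios: (23500−3500)/23500 = 0.8511; (23500−7000)/23500 = 0.7021; (23500−12000)/23500 = 0.4894.
Raised to α = 0.5: 0.92253; 0.83793; 0.69954.
Sum = 2.460006; FGT(0.5) = 2.460006 / 5 = 0.492.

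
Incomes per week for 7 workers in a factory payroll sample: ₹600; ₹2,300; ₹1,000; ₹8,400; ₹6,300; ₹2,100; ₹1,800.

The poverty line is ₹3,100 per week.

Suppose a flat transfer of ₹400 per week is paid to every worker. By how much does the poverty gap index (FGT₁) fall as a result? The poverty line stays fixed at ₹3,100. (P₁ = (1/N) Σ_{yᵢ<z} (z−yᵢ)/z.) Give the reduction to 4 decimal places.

Before: below the line — ₹600, ₹1,000, ₹1,800, ₹2,100, ₹2,300; poverty gap index (FGT₁) = 0.354839.
After the ₹400 transfer: below the line — ₹1,000, ₹1,400, ₹2,200, ₹2,500, ₹2,700; poverty gap index (FGT₁) = 0.262673.
Reduction = 0.354839 − 0.262673 = 0.0922.

0.0922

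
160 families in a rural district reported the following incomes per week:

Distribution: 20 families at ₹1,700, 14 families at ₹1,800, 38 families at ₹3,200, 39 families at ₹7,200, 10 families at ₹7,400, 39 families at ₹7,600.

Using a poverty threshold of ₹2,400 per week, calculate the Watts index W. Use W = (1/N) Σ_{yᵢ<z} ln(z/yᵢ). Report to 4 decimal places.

Below the line: 20×₹1,700, 14×₹1,800 (q = 34 of N = 160).
ln(z/y) terms: ln(2400/1700) = 0.3448 (×20); ln(2400/1800) = 0.2877 (×14).
W = 10.924359 / 160 = 0.0683.

0.0683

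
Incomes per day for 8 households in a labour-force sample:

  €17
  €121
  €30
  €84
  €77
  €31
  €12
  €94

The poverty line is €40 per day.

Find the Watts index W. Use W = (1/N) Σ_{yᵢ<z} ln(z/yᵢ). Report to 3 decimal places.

0.325

Poor units: €12, €17, €30, €31 (q = 4 of N = 8).
ln(z/y) terms: ln(40/12) = 1.2040; ln(40/17) = 0.8557; ln(40/30) = 0.2877; ln(40/31) = 0.2549.
W = 2.602213 / 8 = 0.325.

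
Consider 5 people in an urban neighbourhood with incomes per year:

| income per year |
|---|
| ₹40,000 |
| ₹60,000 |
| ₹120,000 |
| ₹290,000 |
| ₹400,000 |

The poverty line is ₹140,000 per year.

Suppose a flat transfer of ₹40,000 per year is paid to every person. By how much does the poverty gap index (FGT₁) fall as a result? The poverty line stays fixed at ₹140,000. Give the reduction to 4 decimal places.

Before: below the line — ₹40,000, ₹60,000, ₹120,000; poverty gap index (FGT₁) = 0.285714.
After the ₹40,000 transfer: below the line — ₹80,000, ₹100,000; poverty gap index (FGT₁) = 0.142857.
Reduction = 0.285714 − 0.142857 = 0.1429.

0.1429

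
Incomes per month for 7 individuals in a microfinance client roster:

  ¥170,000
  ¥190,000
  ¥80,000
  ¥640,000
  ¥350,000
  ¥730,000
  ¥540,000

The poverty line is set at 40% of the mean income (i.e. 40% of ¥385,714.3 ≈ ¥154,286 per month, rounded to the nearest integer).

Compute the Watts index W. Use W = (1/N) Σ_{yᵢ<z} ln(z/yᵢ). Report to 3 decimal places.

0.094

Below z: ¥80,000 (q = 1 of N = 7).
Log gaps: ln(154286/80000) = 0.6568.
W = 0.656781 / 7 = 0.094.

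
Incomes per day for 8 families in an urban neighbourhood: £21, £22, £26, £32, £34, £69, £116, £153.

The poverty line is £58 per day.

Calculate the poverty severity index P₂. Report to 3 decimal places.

0.184

Below z: £21, £22, £26, £32, £34 (q = 5 of N = 8).
Gap ratios (z−y)/z: (58−21)/58 = 0.6379; (58−22)/58 = 0.6207; (58−26)/58 = 0.5517; (58−32)/58 = 0.4483; (58−34)/58 = 0.4138.
Squared: 0.4070; 0.3853; 0.3044; 0.2010; 0.1712.
Sum = 1.468787; P₂ = 1.468787 / 8 = 0.184.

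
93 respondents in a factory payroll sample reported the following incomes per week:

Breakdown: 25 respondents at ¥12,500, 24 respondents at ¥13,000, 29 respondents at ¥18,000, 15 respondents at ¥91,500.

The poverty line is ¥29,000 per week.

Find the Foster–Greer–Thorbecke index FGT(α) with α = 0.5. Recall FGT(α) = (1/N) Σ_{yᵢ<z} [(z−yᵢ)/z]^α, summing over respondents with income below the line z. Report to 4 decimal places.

Incomes under z: 25×¥12,500, 24×¥13,000, 29×¥18,000 (q = 78 of N = 93).
Normalized shortfalls: (29000−12500)/29000 = 0.5690 (×25); (29000−13000)/29000 = 0.5517 (×24); (29000−18000)/29000 = 0.3793 (×29).
Raised to α = 0.5: 0.75430 (×25); 0.74278 (×24); 0.61588 (×29).
Sum = 54.544774; FGT(0.5) = 54.544774 / 93 = 0.5865.

0.5865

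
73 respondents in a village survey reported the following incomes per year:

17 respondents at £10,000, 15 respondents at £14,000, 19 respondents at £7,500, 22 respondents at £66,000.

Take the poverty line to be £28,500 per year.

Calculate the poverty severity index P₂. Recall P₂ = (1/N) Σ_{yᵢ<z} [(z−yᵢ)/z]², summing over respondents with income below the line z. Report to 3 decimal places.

0.293

Poor units: 19×£7,500, 17×£10,000, 15×£14,000 (q = 51 of N = 73).
Relative gaps: (28500−7500)/28500 = 0.7368 (×19); (28500−10000)/28500 = 0.6491 (×17); (28500−14000)/28500 = 0.5088 (×15).
Squared: 0.5429 (×19); 0.4214 (×17); 0.2588 (×15).
Sum = 21.361650; P₂ = 21.361650 / 73 = 0.293.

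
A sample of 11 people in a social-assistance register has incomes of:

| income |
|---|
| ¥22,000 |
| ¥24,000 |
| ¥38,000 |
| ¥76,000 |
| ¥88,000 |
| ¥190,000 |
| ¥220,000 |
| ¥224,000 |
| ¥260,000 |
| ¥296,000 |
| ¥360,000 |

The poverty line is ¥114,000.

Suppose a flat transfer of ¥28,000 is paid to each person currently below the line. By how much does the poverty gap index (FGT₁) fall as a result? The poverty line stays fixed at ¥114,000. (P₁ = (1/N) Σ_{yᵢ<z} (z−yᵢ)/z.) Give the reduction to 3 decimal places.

Before: below the line — ¥22,000, ¥24,000, ¥38,000, ¥76,000, ¥88,000; poverty gap index (FGT₁) = 0.25678.
After the ¥28,000 transfer: below the line — ¥50,000, ¥52,000, ¥66,000, ¥104,000; poverty gap index (FGT₁) = 0.14673.
Reduction = 0.25678 − 0.14673 = 0.110.

0.110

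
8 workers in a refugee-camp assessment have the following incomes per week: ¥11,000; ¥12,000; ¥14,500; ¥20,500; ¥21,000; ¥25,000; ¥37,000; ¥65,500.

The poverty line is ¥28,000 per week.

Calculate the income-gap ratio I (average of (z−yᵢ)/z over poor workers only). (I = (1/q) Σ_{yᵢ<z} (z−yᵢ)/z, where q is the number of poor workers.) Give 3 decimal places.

Below the line: ¥11,000, ¥12,000, ¥14,500, ¥20,500, ¥21,000, ¥25,000 (q = 6 of N = 8).
Relative gaps: 0.6071, 0.5714, 0.4821, 0.2679, 0.2500, 0.1071; sum = 2.285714.
The income-gap ratio divides by q (the poor only): 2.285714 / 6 = 0.381.

0.381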